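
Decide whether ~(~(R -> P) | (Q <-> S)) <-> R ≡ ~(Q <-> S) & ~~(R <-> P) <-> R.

not equivalent

P  Q  R  S  |  φ  ψ
F  F  F  F  |  T  T
F  F  F  T  |  F  F
F  F  T  F  |  F  F
F  F  T  T  |  F  F
F  T  F  F  |  F  F
F  T  F  T  |  T  T
F  T  T  F  |  F  F
F  T  T  T  |  F  F
T  F  F  F  |  T  T
T  F  F  T  |  F  T
T  F  T  F  |  F  F
T  F  T  T  |  T  T
T  T  F  F  |  F  T
T  T  F  T  |  T  T
T  T  T  F  |  T  T
T  T  T  T  |  F  F
The columns differ at P=T, Q=F, R=F, S=T (φ=F, ψ=T), so they are not equivalent.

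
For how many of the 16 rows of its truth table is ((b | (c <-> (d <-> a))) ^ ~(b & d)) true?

a  b  c  d  |  φ
T  T  T  T  |  T
T  T  T  F  |  F
T  T  F  T  |  T
T  T  F  F  |  F
T  F  T  T  |  F
T  F  T  F  |  T
T  F  F  T  |  T
T  F  F  F  |  F
F  T  T  T  |  T
F  T  T  F  |  F
F  T  F  T  |  T
F  T  F  F  |  F
F  F  T  T  |  T
F  F  T  F  |  F
F  F  F  T  |  F
F  F  F  F  |  T
The formula is true on 8 of the 16 rows.

8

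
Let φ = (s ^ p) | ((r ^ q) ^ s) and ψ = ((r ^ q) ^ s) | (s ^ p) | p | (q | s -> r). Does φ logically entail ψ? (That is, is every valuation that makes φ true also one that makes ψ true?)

yes

p  q  r  s  |  φ  ψ
1  1  1  1  |  1  1
1  1  1  0  |  1  1
1  1  0  1  |  0  1
1  1  0  0  |  1  1
1  0  1  1  |  0  1
1  0  1  0  |  1  1
1  0  0  1  |  1  1
1  0  0  0  |  1  1
0  1  1  1  |  1  1
0  1  1  0  |  0  1
0  1  0  1  |  1  1
0  1  0  0  |  1  1
0  0  1  1  |  1  1
0  0  1  0  |  1  1
0  0  0  1  |  1  1
0  0  0  0  |  0  1
In every row where φ is true, ψ is also true, so φ ⊨ ψ.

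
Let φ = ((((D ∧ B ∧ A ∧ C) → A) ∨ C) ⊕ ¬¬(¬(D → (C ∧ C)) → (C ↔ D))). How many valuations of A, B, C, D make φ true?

A | B | C | D | (D ∧ B ∧ A ∧ C) | ((D ∧ B ∧ A ∧ C) → A) | (((D ∧ B ∧ A ∧ C) → A) ∨ C) | (C ∧ C) | (D → (C ∧ C)) | ¬(D → (C ∧ C)) | (C ↔ D) | (¬(D → (C ∧ C)) → (C ↔ D)) | ¬(¬(D → (C ∧ C)) → (C ↔ D)) | ¬¬(¬(D → (C ∧ C)) → (C ↔ D)) | φ
- | - | - | - | --------------- | --------------------- | --------------------------- | ------- | ------------- | -------------- | ------- | -------------------------- | --------------------------- | ---------------------------- | -
F | F | F | F |        F        |           T           |              T              |    F    |       T       |       F        |    T    |             T              |              F              |              T               | F
F | F | F | T |        F        |           T           |              T              |    F    |       F       |       T        |    F    |             F              |              T              |              F               | T
F | F | T | F |        F        |           T           |              T              |    T    |       T       |       F        |    F    |             T              |              F              |              T               | F
F | F | T | T |        F        |           T           |              T              |    T    |       T       |       F        |    T    |             T              |              F              |              T               | F
F | T | F | F |        F        |           T           |              T              |    F    |       T       |       F        |    T    |             T              |              F              |              T               | F
F | T | F | T |        F        |           T           |              T              |    F    |       F       |       T        |    F    |             F              |              T              |              F               | T
F | T | T | F |        F        |           T           |              T              |    T    |       T       |       F        |    F    |             T              |              F              |              T               | F
F | T | T | T |        F        |           T           |              T              |    T    |       T       |       F        |    T    |             T              |              F              |              T               | F
T | F | F | F |        F        |           T           |              T              |    F    |       T       |       F        |    T    |             T              |              F              |              T               | F
T | F | F | T |        F        |           T           |              T              |    F    |       F       |       T        |    F    |             F              |              T              |              F               | T
T | F | T | F |        F        |           T           |              T              |    T    |       T       |       F        |    F    |             T              |              F              |              T               | F
T | F | T | T |        F        |           T           |              T              |    T    |       T       |       F        |    T    |             T              |              F              |              T               | F
T | T | F | F |        F        |           T           |              T              |    F    |       T       |       F        |    T    |             T              |              F              |              T               | F
T | T | F | T |        F        |           T           |              T              |    F    |       F       |       T        |    F    |             F              |              T              |              F               | T
T | T | T | F |        F        |           T           |              T              |    T    |       T       |       F        |    F    |             T              |              F              |              T               | F
T | T | T | T |        T        |           T           |              T              |    T    |       T       |       F        |    T    |             T              |              F              |              T               | F
The formula is true on 4 of the 16 rows.

4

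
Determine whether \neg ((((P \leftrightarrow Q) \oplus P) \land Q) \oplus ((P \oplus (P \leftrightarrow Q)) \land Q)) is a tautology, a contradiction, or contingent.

tautology

P | Q || φ
1 | 1 || 1
1 | 0 || 1
0 | 1 || 1
0 | 0 || 1
Every row is 1, so the formula is a tautology.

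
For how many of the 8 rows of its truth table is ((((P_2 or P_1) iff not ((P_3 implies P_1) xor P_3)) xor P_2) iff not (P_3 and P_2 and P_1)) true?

P_1 | P_2 | P_3 | (P_2 or P_1) | (P_3 implies P_1) | ((P_3 implies P_1) xor P_3) | (P_3 and P_2 and P_1) | not (P_3 and P_2 and P_1) | φ
--- | --- | --- | ------------ | ----------------- | --------------------------- | --------------------- | ------------------------- | -
 1  |  1  |  1  |      1       |         1         |              0              |           1           |             0             | 1
 1  |  1  |  0  |      1       |         1         |              1              |           0           |             1             | 1
 1  |  0  |  1  |      1       |         1         |              0              |           0           |             1             | 1
 1  |  0  |  0  |      1       |         1         |              1              |           0           |             1             | 0
 0  |  1  |  1  |      1       |         0         |              1              |           0           |             1             | 1
 0  |  1  |  0  |      1       |         1         |              1              |           0           |             1             | 1
 0  |  0  |  1  |      0       |         0         |              1              |           0           |             1             | 1
 0  |  0  |  0  |      0       |         1         |              1              |           0           |             1             | 1
The formula is true on 7 of the 8 rows.

7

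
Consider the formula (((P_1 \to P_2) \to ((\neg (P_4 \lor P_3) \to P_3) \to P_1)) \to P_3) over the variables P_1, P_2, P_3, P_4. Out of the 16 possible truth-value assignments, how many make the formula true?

P_1 | P_2 | P_3 | P_4 || (P_1 \to P_2) | (P_4 \lor P_3) | \neg (P_4 \lor P_3) | φ
 T  |  T  |  T  |  T  ||       T       |       T        |          F          | T
 T  |  T  |  T  |  F  ||       T       |       T        |          F          | T
 T  |  T  |  F  |  T  ||       T       |       T        |          F          | F
 T  |  T  |  F  |  F  ||       T       |       F        |          T          | F
 T  |  F  |  T  |  T  ||       F       |       T        |          F          | T
 T  |  F  |  T  |  F  ||       F       |       T        |          F          | T
 T  |  F  |  F  |  T  ||       F       |       T        |          F          | F
 T  |  F  |  F  |  F  ||       F       |       F        |          T          | F
 F  |  T  |  T  |  T  ||       T       |       T        |          F          | T
 F  |  T  |  T  |  F  ||       T       |       T        |          F          | T
 F  |  T  |  F  |  T  ||       T       |       T        |          F          | T
 F  |  T  |  F  |  F  ||       T       |       F        |          T          | F
 F  |  F  |  T  |  T  ||       T       |       T        |          F          | T
 F  |  F  |  T  |  F  ||       T       |       T        |          F          | T
 F  |  F  |  F  |  T  ||       T       |       T        |          F          | T
 F  |  F  |  F  |  F  ||       T       |       F        |          T          | F
The formula is true on 10 of the 16 rows.

10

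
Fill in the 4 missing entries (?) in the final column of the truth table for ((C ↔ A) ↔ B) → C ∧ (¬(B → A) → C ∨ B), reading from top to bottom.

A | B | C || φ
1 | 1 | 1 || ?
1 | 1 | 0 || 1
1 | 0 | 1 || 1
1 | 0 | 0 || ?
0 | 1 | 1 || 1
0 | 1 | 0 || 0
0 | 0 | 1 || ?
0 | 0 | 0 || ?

1, 0, 1, 1

Row A=1, B=1, C=1: ((C ↔ A) ↔ B) = 1, (C ∧ (¬(B → A) → C ∨ B)) = 1, so the formula = 1.
Row A=1, B=0, C=0: ((C ↔ A) ↔ B) = 1, (C ∧ (¬(B → A) → C ∨ B)) = 0, so the formula = 0.
Row A=0, B=0, C=1: ((C ↔ A) ↔ B) = 1, (C ∧ (¬(B → A) → C ∨ B)) = 1, so the formula = 1.
Row A=0, B=0, C=0: ((C ↔ A) ↔ B) = 0, (C ∧ (¬(B → A) → C ∨ B)) = 0, so the formula = 1.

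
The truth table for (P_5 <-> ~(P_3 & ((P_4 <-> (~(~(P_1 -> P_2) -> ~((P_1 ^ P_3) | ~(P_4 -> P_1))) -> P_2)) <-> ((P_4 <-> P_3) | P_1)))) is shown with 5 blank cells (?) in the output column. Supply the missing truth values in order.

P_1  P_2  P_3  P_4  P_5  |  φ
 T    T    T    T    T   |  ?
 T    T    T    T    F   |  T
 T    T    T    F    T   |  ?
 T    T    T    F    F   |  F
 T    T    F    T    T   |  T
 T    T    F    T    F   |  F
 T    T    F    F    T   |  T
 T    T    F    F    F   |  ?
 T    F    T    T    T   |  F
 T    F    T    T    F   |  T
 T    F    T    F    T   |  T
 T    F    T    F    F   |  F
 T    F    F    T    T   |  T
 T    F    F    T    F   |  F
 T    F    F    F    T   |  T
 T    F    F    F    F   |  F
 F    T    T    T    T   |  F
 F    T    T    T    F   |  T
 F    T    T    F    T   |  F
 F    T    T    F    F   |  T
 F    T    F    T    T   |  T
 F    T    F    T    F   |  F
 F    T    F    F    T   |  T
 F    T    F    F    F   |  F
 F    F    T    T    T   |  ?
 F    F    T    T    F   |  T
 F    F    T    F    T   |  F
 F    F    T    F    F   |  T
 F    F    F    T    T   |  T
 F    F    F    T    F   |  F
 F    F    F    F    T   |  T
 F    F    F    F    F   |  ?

F, T, F, F, F

Row P_1=T, P_2=T, P_3=T, P_4=T, P_5=T: ~(P_3 & ((P_4 <-> (~(~(P_1 -> P_2) -> ~((P_1 ^ P_3) | ~(P_4 -> P_1))) -> P_2)) <-> ((P_4 <-> P_3) | P_1))) = F, so the formula = F.
Row P_1=T, P_2=T, P_3=T, P_4=F, P_5=T: ~(P_3 & ((P_4 <-> (~(~(P_1 -> P_2) -> ~((P_1 ^ P_3) | ~(P_4 -> P_1))) -> P_2)) <-> ((P_4 <-> P_3) | P_1))) = T, so the formula = T.
Row P_1=T, P_2=T, P_3=F, P_4=F, P_5=F: ~(P_3 & ((P_4 <-> (~(~(P_1 -> P_2) -> ~((P_1 ^ P_3) | ~(P_4 -> P_1))) -> P_2)) <-> ((P_4 <-> P_3) | P_1))) = T, so the formula = F.
Row P_1=F, P_2=F, P_3=T, P_4=T, P_5=T: ~(P_3 & ((P_4 <-> (~(~(P_1 -> P_2) -> ~((P_1 ^ P_3) | ~(P_4 -> P_1))) -> P_2)) <-> ((P_4 <-> P_3) | P_1))) = F, so the formula = F.
Row P_1=F, P_2=F, P_3=F, P_4=F, P_5=F: ~(P_3 & ((P_4 <-> (~(~(P_1 -> P_2) -> ~((P_1 ^ P_3) | ~(P_4 -> P_1))) -> P_2)) <-> ((P_4 <-> P_3) | P_1))) = T, so the formula = F.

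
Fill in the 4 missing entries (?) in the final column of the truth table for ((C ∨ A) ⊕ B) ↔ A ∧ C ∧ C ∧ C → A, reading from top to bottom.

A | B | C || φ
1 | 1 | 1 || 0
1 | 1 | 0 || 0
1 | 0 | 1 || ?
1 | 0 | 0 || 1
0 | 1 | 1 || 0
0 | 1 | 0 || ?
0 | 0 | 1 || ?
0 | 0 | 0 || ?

1, 1, 1, 0

Row A=1, B=0, C=1: ((C ∨ A) ⊕ B) = 1, (A ∧ C ∧ C ∧ C → A) = 1, so the formula = 1.
Row A=0, B=1, C=0: ((C ∨ A) ⊕ B) = 1, (A ∧ C ∧ C ∧ C → A) = 1, so the formula = 1.
Row A=0, B=0, C=1: ((C ∨ A) ⊕ B) = 1, (A ∧ C ∧ C ∧ C → A) = 1, so the formula = 1.
Row A=0, B=0, C=0: ((C ∨ A) ⊕ B) = 0, (A ∧ C ∧ C ∧ C → A) = 1, so the formula = 0.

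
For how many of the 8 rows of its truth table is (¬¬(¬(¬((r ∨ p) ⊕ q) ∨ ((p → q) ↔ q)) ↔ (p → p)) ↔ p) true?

p | q | r | φ
- | - | - | -
1 | 1 | 1 | 0
1 | 1 | 0 | 0
1 | 0 | 1 | 0
1 | 0 | 0 | 0
0 | 1 | 1 | 1
0 | 1 | 0 | 1
0 | 0 | 1 | 0
0 | 0 | 0 | 1
The formula is true on 3 of the 8 rows.

3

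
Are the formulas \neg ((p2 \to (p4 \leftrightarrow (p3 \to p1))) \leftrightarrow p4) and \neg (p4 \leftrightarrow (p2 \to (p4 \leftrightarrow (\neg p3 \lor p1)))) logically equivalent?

  p1     p2     p3     p4   |    φ      ψ  
False  False  False  False  |   True   True
False  False  False   True  |  False  False
False  False   True  False  |   True   True
False  False   True   True  |  False  False
False   True  False  False  |  False  False
False   True  False   True  |  False  False
False   True   True  False  |   True   True
False   True   True   True  |   True   True
 True  False  False  False  |   True   True
 True  False  False   True  |  False  False
 True  False   True  False  |   True   True
 True  False   True   True  |  False  False
 True   True  False  False  |  False  False
 True   True  False   True  |  False  False
 True   True   True  False  |  False  False
 True   True   True   True  |  False  False
The columns for φ and ψ agree on every row, so they are logically equivalent.

equivalent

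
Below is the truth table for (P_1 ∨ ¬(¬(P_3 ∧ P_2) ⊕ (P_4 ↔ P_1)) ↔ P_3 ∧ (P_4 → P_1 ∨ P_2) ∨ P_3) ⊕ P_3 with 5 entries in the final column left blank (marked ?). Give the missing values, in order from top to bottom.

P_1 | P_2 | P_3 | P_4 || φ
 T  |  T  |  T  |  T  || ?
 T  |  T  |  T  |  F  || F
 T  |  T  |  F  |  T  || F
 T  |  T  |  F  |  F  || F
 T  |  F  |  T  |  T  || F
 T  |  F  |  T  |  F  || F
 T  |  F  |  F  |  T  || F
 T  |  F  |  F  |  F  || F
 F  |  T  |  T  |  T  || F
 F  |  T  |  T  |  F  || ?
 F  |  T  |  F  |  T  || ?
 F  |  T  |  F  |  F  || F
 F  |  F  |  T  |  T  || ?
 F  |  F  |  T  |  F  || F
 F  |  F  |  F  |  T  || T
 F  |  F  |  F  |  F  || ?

Row P_1=T, P_2=T, P_3=T, P_4=T: (P_1 ∨ ¬(¬(P_3 ∧ P_2) ⊕ (P_4 ↔ P_1)) ↔ P_3 ∧ (P_4 → P_1 ∨ P_2) ∨ P_3) = T, so the formula = F.
Row P_1=F, P_2=T, P_3=T, P_4=F: (P_1 ∨ ¬(¬(P_3 ∧ P_2) ⊕ (P_4 ↔ P_1)) ↔ P_3 ∧ (P_4 → P_1 ∨ P_2) ∨ P_3) = F, so the formula = T.
Row P_1=F, P_2=T, P_3=F, P_4=T: (P_1 ∨ ¬(¬(P_3 ∧ P_2) ⊕ (P_4 ↔ P_1)) ↔ P_3 ∧ (P_4 → P_1 ∨ P_2) ∨ P_3) = T, so the formula = T.
Row P_1=F, P_2=F, P_3=T, P_4=T: (P_1 ∨ ¬(¬(P_3 ∧ P_2) ⊕ (P_4 ↔ P_1)) ↔ P_3 ∧ (P_4 → P_1 ∨ P_2) ∨ P_3) = F, so the formula = T.
Row P_1=F, P_2=F, P_3=F, P_4=F: (P_1 ∨ ¬(¬(P_3 ∧ P_2) ⊕ (P_4 ↔ P_1)) ↔ P_3 ∧ (P_4 → P_1 ∨ P_2) ∨ P_3) = F, so the formula = F.

F, T, T, T, F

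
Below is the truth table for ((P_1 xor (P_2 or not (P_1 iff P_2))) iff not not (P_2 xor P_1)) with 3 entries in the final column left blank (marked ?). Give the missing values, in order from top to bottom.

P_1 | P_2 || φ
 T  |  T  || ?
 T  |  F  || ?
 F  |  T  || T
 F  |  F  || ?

T, F, T

Row P_1=T, P_2=T: (P_1 xor (P_2 or not (P_1 iff P_2))) = F, not not (P_2 xor P_1) = F, so the formula = T.
Row P_1=T, P_2=F: (P_1 xor (P_2 or not (P_1 iff P_2))) = F, not not (P_2 xor P_1) = T, so the formula = F.
Row P_1=F, P_2=F: (P_1 xor (P_2 or not (P_1 iff P_2))) = F, not not (P_2 xor P_1) = F, so the formula = T.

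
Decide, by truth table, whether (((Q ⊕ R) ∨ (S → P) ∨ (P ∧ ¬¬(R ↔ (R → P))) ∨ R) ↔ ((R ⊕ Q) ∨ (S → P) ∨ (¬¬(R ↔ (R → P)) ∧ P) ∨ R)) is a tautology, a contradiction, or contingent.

P  Q  R  S  |  φ
1  1  1  1  |  1
1  1  1  0  |  1
1  1  0  1  |  1
1  1  0  0  |  1
1  0  1  1  |  1
1  0  1  0  |  1
1  0  0  1  |  1
1  0  0  0  |  1
0  1  1  1  |  1
0  1  1  0  |  1
0  1  0  1  |  1
0  1  0  0  |  1
0  0  1  1  |  1
0  0  1  0  |  1
0  0  0  1  |  1
0  0  0  0  |  1
Every row is 1, so the formula is a tautology.

tautology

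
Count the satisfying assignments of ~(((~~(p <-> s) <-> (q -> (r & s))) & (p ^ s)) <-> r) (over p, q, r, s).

9

p  q  r  s  |  φ
T  T  T  T  |  T
T  T  T  F  |  F
T  T  F  T  |  F
T  T  F  F  |  T
T  F  T  T  |  T
T  F  T  F  |  T
T  F  F  T  |  F
T  F  F  F  |  F
F  T  T  T  |  T
F  T  T  F  |  T
F  T  F  T  |  T
F  T  F  F  |  F
F  F  T  T  |  T
F  F  T  F  |  T
F  F  F  T  |  F
F  F  F  F  |  F
The formula is true on 9 of the 16 rows.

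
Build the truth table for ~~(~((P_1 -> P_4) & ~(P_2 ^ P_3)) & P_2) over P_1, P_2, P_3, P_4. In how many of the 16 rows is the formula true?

5

P_1 | P_2 | P_3 | P_4 || (P_1 -> P_4) | (P_2 ^ P_3) | ~(P_2 ^ P_3) | φ
 T  |  T  |  T  |  T  ||      T       |      F      |      T       | F
 T  |  T  |  T  |  F  ||      F       |      F      |      T       | T
 T  |  T  |  F  |  T  ||      T       |      T      |      F       | T
 T  |  T  |  F  |  F  ||      F       |      T      |      F       | T
 T  |  F  |  T  |  T  ||      T       |      T      |      F       | F
 T  |  F  |  T  |  F  ||      F       |      T      |      F       | F
 T  |  F  |  F  |  T  ||      T       |      F      |      T       | F
 T  |  F  |  F  |  F  ||      F       |      F      |      T       | F
 F  |  T  |  T  |  T  ||      T       |      F      |      T       | F
 F  |  T  |  T  |  F  ||      T       |      F      |      T       | F
 F  |  T  |  F  |  T  ||      T       |      T      |      F       | T
 F  |  T  |  F  |  F  ||      T       |      T      |      F       | T
 F  |  F  |  T  |  T  ||      T       |      T      |      F       | F
 F  |  F  |  T  |  F  ||      T       |      T      |      F       | F
 F  |  F  |  F  |  T  ||      T       |      F      |      T       | F
 F  |  F  |  F  |  F  ||      T       |      F      |      T       | F
The formula is true on 5 of the 16 rows.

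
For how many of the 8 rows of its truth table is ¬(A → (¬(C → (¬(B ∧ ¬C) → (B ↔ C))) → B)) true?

1

A  B  C  |  φ
F  F  F  |  F
F  F  T  |  F
F  T  F  |  F
F  T  T  |  F
T  F  F  |  F
T  F  T  |  T
T  T  F  |  F
T  T  T  |  F
The formula is true on 1 of the 8 rows.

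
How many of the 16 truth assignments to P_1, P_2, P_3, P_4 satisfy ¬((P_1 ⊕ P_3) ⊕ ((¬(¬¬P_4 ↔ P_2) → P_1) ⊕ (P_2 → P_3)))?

10

P_1 | P_2 | P_3 | P_4 | φ
--- | --- | --- | --- | -
 T  |  T  |  T  |  T  | T
 T  |  T  |  T  |  F  | T
 T  |  T  |  F  |  T  | T
 T  |  T  |  F  |  F  | T
 T  |  F  |  T  |  T  | T
 T  |  F  |  T  |  F  | T
 T  |  F  |  F  |  T  | F
 T  |  F  |  F  |  F  | F
 F  |  T  |  T  |  T  | F
 F  |  T  |  T  |  F  | T
 F  |  T  |  F  |  T  | F
 F  |  T  |  F  |  F  | T
 F  |  F  |  T  |  T  | T
 F  |  F  |  T  |  F  | F
 F  |  F  |  F  |  T  | F
 F  |  F  |  F  |  F  | T
The formula is true on 10 of the 16 rows.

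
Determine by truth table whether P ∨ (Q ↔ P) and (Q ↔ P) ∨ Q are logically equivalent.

not equivalent

P  Q  |  φ  ψ
T  T  |  T  T
T  F  |  T  F
F  T  |  F  T
F  F  |  T  T
The columns differ at P=T, Q=F (φ=T, ψ=F), so they are not equivalent.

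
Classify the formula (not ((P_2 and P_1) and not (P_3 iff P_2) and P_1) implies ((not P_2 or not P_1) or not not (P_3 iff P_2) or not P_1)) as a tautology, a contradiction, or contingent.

tautology

P_1 | P_2 | P_3 | (P_2 and P_1) | (P_3 iff P_2) | not (P_3 iff P_2) | not P_2 | not P_1 | (not P_2 or not P_1) | not not (P_3 iff P_2) | φ
--- | --- | --- | ------------- | ------------- | ----------------- | ------- | ------- | -------------------- | --------------------- | -
 F  |  F  |  F  |       F       |       T       |         F         |    T    |    T    |          T           |           T           | T
 F  |  F  |  T  |       F       |       F       |         T         |    T    |    T    |          T           |           F           | T
 F  |  T  |  F  |       F       |       F       |         T         |    F    |    T    |          T           |           F           | T
 F  |  T  |  T  |       F       |       T       |         F         |    F    |    T    |          T           |           T           | T
 T  |  F  |  F  |       F       |       T       |         F         |    T    |    F    |          T           |           T           | T
 T  |  F  |  T  |       F       |       F       |         T         |    T    |    F    |          T           |           F           | T
 T  |  T  |  F  |       T       |       F       |         T         |    F    |    F    |          F           |           F           | T
 T  |  T  |  T  |       T       |       T       |         F         |    F    |    F    |          F           |           T           | T
Every row is T, so the formula is a tautology.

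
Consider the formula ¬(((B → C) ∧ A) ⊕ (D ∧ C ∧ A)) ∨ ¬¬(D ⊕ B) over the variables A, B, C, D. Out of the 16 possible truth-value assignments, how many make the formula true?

A | B | C | D || (B → C) | ((B → C) ∧ A) | (D ∧ C ∧ A) | (D ⊕ B) | ¬(D ⊕ B) | ¬¬(D ⊕ B) | φ
T | T | T | T ||    T    |       T       |      T      |    F    |    T     |     F     | T
T | T | T | F ||    T    |       T       |      F      |    T    |    F     |     T     | T
T | T | F | T ||    F    |       F       |      F      |    F    |    T     |     F     | T
T | T | F | F ||    F    |       F       |      F      |    T    |    F     |     T     | T
T | F | T | T ||    T    |       T       |      T      |    T    |    F     |     T     | T
T | F | T | F ||    T    |       T       |      F      |    F    |    T     |     F     | F
T | F | F | T ||    T    |       T       |      F      |    T    |    F     |     T     | T
T | F | F | F ||    T    |       T       |      F      |    F    |    T     |     F     | F
F | T | T | T ||    T    |       F       |      F      |    F    |    T     |     F     | T
F | T | T | F ||    T    |       F       |      F      |    T    |    F     |     T     | T
F | T | F | T ||    F    |       F       |      F      |    F    |    T     |     F     | T
F | T | F | F ||    F    |       F       |      F      |    T    |    F     |     T     | T
F | F | T | T ||    T    |       F       |      F      |    T    |    F     |     T     | T
F | F | T | F ||    T    |       F       |      F      |    F    |    T     |     F     | T
F | F | F | T ||    T    |       F       |      F      |    T    |    F     |     T     | T
F | F | F | F ||    T    |       F       |      F      |    F    |    T     |     F     | T
The formula is true on 14 of the 16 rows.

14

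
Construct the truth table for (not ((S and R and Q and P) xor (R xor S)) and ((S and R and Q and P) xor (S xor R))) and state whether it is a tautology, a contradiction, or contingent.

P  Q  R  S  |  (S and R and Q and P)  (R xor S)  (S xor R)  φ
T  T  T  T  |            T                F          F      F
T  T  T  F  |            F                T          T      F
T  T  F  T  |            F                T          T      F
T  T  F  F  |            F                F          F      F
T  F  T  T  |            F                F          F      F
T  F  T  F  |            F                T          T      F
T  F  F  T  |            F                T          T      F
T  F  F  F  |            F                F          F      F
F  T  T  T  |            F                F          F      F
F  T  T  F  |            F                T          T      F
F  T  F  T  |            F                T          T      F
F  T  F  F  |            F                F          F      F
F  F  T  T  |            F                F          F      F
F  F  T  F  |            F                T          T      F
F  F  F  T  |            F                T          T      F
F  F  F  F  |            F                F          F      F
Every row is F, so the formula is a contradiction.

contradiction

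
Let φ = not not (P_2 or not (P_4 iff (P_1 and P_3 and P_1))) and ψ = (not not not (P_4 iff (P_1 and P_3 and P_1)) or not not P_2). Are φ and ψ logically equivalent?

P_1  P_2  P_3  P_4  |  φ  ψ
 T    T    T    T   |  T  T
 T    T    T    F   |  T  T
 T    T    F    T   |  T  T
 T    T    F    F   |  T  T
 T    F    T    T   |  F  F
 T    F    T    F   |  T  T
 T    F    F    T   |  T  T
 T    F    F    F   |  F  F
 F    T    T    T   |  T  T
 F    T    T    F   |  T  T
 F    T    F    T   |  T  T
 F    T    F    F   |  T  T
 F    F    T    T   |  T  T
 F    F    T    F   |  F  F
 F    F    F    T   |  T  T
 F    F    F    F   |  F  F
The columns for φ and ψ agree on every row, so they are logically equivalent.

equivalent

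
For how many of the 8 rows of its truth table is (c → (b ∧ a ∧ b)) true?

5

a | b | c | (b ∧ a ∧ b) | (c → (b ∧ a ∧ b))
- | - | - | ----------- | -----------------
T | T | T |      T      |         T        
T | T | F |      T      |         T        
T | F | T |      F      |         F        
T | F | F |      F      |         T        
F | T | T |      F      |         F        
F | T | F |      F      |         T        
F | F | T |      F      |         F        
F | F | F |      F      |         T        
The formula is true on 5 of the 8 rows.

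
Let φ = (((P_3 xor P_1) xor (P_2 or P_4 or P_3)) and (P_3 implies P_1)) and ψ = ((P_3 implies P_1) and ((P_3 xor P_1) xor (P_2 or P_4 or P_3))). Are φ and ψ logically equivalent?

P_1 | P_2 | P_3 | P_4 || φ | ψ
 1  |  1  |  1  |  1  || 1 | 1
 1  |  1  |  1  |  0  || 1 | 1
 1  |  1  |  0  |  1  || 0 | 0
 1  |  1  |  0  |  0  || 0 | 0
 1  |  0  |  1  |  1  || 1 | 1
 1  |  0  |  1  |  0  || 1 | 1
 1  |  0  |  0  |  1  || 0 | 0
 1  |  0  |  0  |  0  || 1 | 1
 0  |  1  |  1  |  1  || 0 | 0
 0  |  1  |  1  |  0  || 0 | 0
 0  |  1  |  0  |  1  || 1 | 1
 0  |  1  |  0  |  0  || 1 | 1
 0  |  0  |  1  |  1  || 0 | 0
 0  |  0  |  1  |  0  || 0 | 0
 0  |  0  |  0  |  1  || 1 | 1
 0  |  0  |  0  |  0  || 0 | 0
The columns for φ and ψ agree on every row, so they are logically equivalent.

equivalent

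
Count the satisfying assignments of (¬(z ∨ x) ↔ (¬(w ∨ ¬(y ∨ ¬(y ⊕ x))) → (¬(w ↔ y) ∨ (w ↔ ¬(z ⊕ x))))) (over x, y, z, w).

3

x | y | z | w | (z ∨ x) | ¬(z ∨ x) | (y ⊕ x) | ¬(y ⊕ x) | (y ∨ ¬(y ⊕ x)) | ¬(y ∨ ¬(y ⊕ x)) | (w ∨ ¬(y ∨ ¬(y ⊕ x))) | ¬(w ∨ ¬(y ∨ ¬(y ⊕ x))) | (w ↔ y) | ¬(w ↔ y) | (z ⊕ x) | ¬(z ⊕ x) | (w ↔ ¬(z ⊕ x)) | (¬(w ↔ y) ∨ (w ↔ ¬(z ⊕ x))) | φ
- | - | - | - | ------- | -------- | ------- | -------- | -------------- | --------------- | --------------------- | ---------------------- | ------- | -------- | ------- | -------- | -------------- | --------------------------- | -
F | F | F | F |    F    |    T     |    F    |    T     |       T        |        F        |           F           |           T            |    T    |    F     |    F    |    T     |       F        |              F              | F
F | F | F | T |    F    |    T     |    F    |    T     |       T        |        F        |           T           |           F            |    F    |    T     |    F    |    T     |       T        |              T              | T
F | F | T | F |    T    |    F     |    F    |    T     |       T        |        F        |           F           |           T            |    T    |    F     |    T    |    F     |       T        |              T              | F
F | F | T | T |    T    |    F     |    F    |    T     |       T        |        F        |           T           |           F            |    F    |    T     |    T    |    F     |       F        |              T              | F
F | T | F | F |    F    |    T     |    T    |    F     |       T        |        F        |           F           |           T            |    F    |    T     |    F    |    T     |       F        |              T              | T
F | T | F | T |    F    |    T     |    T    |    F     |       T        |        F        |           T           |           F            |    T    |    F     |    F    |    T     |       T        |              T              | T
F | T | T | F |    T    |    F     |    T    |    F     |       T        |        F        |           F           |           T            |    F    |    T     |    T    |    F     |       T        |              T              | F
F | T | T | T |    T    |    F     |    T    |    F     |       T        |        F        |           T           |           F            |    T    |    F     |    T    |    F     |       F        |              F              | F
T | F | F | F |    T    |    F     |    T    |    F     |       F        |        T        |           T           |           F            |    T    |    F     |    T    |    F     |       T        |              T              | F
T | F | F | T |    T    |    F     |    T    |    F     |       F        |        T        |           T           |           F            |    F    |    T     |    T    |    F     |       F        |              T              | F
T | F | T | F |    T    |    F     |    T    |    F     |       F        |        T        |           T           |           F            |    T    |    F     |    F    |    T     |       F        |              F              | F
T | F | T | T |    T    |    F     |    T    |    F     |       F        |        T        |           T           |           F            |    F    |    T     |    F    |    T     |       T        |              T              | F
T | T | F | F |    T    |    F     |    F    |    T     |       T        |        F        |           F           |           T            |    F    |    T     |    T    |    F     |       T        |              T              | F
T | T | F | T |    T    |    F     |    F    |    T     |       T        |        F        |           T           |           F            |    T    |    F     |    T    |    F     |       F        |              F              | F
T | T | T | F |    T    |    F     |    F    |    T     |       T        |        F        |           F           |           T            |    F    |    T     |    F    |    T     |       F        |              T              | F
T | T | T | T |    T    |    F     |    F    |    T     |       T        |        F        |           T           |           F            |    T    |    F     |    F    |    T     |       T        |              T              | F
The formula is true on 3 of the 16 rows.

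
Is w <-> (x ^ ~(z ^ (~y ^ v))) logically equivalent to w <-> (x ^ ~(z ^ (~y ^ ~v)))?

not equivalent

  x   |   y   |   z   |   w   |   v   ||   φ   |   ψ  
 True |  True |  True |  True |  True || False |  True
 True |  True |  True |  True | False ||  True | False
 True |  True |  True | False |  True ||  True | False
 True |  True |  True | False | False || False |  True
 True |  True | False |  True |  True ||  True | False
 True |  True | False |  True | False || False |  True
 True |  True | False | False |  True || False |  True
 True |  True | False | False | False ||  True | False
 True | False |  True |  True |  True ||  True | False
 True | False |  True |  True | False || False |  True
 True | False |  True | False |  True || False |  True
 True | False |  True | False | False ||  True | False
 True | False | False |  True |  True || False |  True
 True | False | False |  True | False ||  True | False
 True | False | False | False |  True ||  True | False
 True | False | False | False | False || False |  True
False |  True |  True |  True |  True ||  True | False
False |  True |  True |  True | False || False |  True
False |  True |  True | False |  True || False |  True
False |  True |  True | False | False ||  True | False
False |  True | False |  True |  True || False |  True
False |  True | False |  True | False ||  True | False
False |  True | False | False |  True ||  True | False
False |  True | False | False | False || False |  True
False | False |  True |  True |  True || False |  True
False | False |  True |  True | False ||  True | False
False | False |  True | False |  True ||  True | False
False | False |  True | False | False || False |  True
False | False | False |  True |  True ||  True | False
False | False | False |  True | False || False |  True
False | False | False | False |  True || False |  True
False | False | False | False | False ||  True | False
The columns differ at x=True, y=True, z=True, w=True, v=True (φ=False, ψ=True), so they are not equivalent.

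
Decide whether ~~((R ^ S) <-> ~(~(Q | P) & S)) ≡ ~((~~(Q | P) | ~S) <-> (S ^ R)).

P  Q  R  S  |  φ  ψ
F  F  F  F  |  F  T
F  F  F  T  |  F  T
F  F  T  F  |  T  F
F  F  T  T  |  T  F
F  T  F  F  |  F  T
F  T  F  T  |  T  F
F  T  T  F  |  T  F
F  T  T  T  |  F  T
T  F  F  F  |  F  T
T  F  F  T  |  T  F
T  F  T  F  |  T  F
T  F  T  T  |  F  T
T  T  F  F  |  F  T
T  T  F  T  |  T  F
T  T  T  F  |  T  F
T  T  T  T  |  F  T
The columns differ at P=F, Q=F, R=F, S=F (φ=F, ψ=T), so they are not equivalent.

not equivalent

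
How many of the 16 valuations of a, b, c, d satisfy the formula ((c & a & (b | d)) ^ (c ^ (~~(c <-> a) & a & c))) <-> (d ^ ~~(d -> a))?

a  b  c  d     (b | d)  (c & a & (b | d))  (c <-> a)  ~(c <-> a)  ~~(c <-> a)  (~~(c <-> a) & a & c)  (c ^ (~~(c <-> a) & a & c))  (d -> a)  ~(d -> a)  ~~(d -> a)  (d ^ ~~(d -> a))  φ
F  F  F  F        F             F              T          F            T                 F                         F                  T          F          T              T          F
F  F  F  T        T             F              T          F            T                 F                         F                  F          T          F              T          F
F  F  T  F        F             F              F          T            F                 F                         T                  T          F          T              T          T
F  F  T  T        T             F              F          T            F                 F                         T                  F          T          F              T          T
F  T  F  F        T             F              T          F            T                 F                         F                  T          F          T              T          F
F  T  F  T        T             F              T          F            T                 F                         F                  F          T          F              T          F
F  T  T  F        T             F              F          T            F                 F                         T                  T          F          T              T          T
F  T  T  T        T             F              F          T            F                 F                         T                  F          T          F              T          T
T  F  F  F        F             F              F          T            F                 F                         F                  T          F          T              T          F
T  F  F  T        T             F              F          T            F                 F                         F                  T          F          T              F          T
T  F  T  F        F             F              T          F            T                 T                         F                  T          F          T              T          F
T  F  T  T        T             T              T          F            T                 T                         F                  T          F          T              F          F
T  T  F  F        T             F              F          T            F                 F                         F                  T          F          T              T          F
T  T  F  T        T             F              F          T            F                 F                         F                  T          F          T              F          T
T  T  T  F        T             T              T          F            T                 T                         F                  T          F          T              T          T
T  T  T  T        T             T              T          F            T                 T                         F                  T          F          T              F          F
The formula is true on 7 of the 16 rows.

7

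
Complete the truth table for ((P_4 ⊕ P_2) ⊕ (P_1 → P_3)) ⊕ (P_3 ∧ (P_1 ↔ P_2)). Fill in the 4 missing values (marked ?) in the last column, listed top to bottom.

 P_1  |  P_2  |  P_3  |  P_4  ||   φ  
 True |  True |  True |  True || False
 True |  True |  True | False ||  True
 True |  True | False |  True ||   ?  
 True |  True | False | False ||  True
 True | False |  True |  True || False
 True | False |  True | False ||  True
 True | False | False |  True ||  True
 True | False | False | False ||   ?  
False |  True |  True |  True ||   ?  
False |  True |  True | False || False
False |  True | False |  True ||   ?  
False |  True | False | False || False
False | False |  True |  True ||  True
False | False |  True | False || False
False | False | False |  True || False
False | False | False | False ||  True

False, False, True, True

Row P_1=True, P_2=True, P_3=False, P_4=True: ((P_4 ⊕ P_2) ⊕ (P_1 → P_3)) = False, (P_3 ∧ (P_1 ↔ P_2)) = False, so the formula = False.
Row P_1=True, P_2=False, P_3=False, P_4=False: ((P_4 ⊕ P_2) ⊕ (P_1 → P_3)) = False, (P_3 ∧ (P_1 ↔ P_2)) = False, so the formula = False.
Row P_1=False, P_2=True, P_3=True, P_4=True: ((P_4 ⊕ P_2) ⊕ (P_1 → P_3)) = True, (P_3 ∧ (P_1 ↔ P_2)) = False, so the formula = True.
Row P_1=False, P_2=True, P_3=False, P_4=True: ((P_4 ⊕ P_2) ⊕ (P_1 → P_3)) = True, (P_3 ∧ (P_1 ↔ P_2)) = False, so the formula = True.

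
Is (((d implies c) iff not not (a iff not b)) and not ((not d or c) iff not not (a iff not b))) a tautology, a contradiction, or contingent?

contradiction

a  b  c  d  |  (d implies c)  not b  (a iff not b)  not (a iff not b)  not not (a iff not b)  not d  (not d or c)  φ
T  T  T  T  |        T          F          F                T                    F              F         T        F
T  T  T  F  |        T          F          F                T                    F              T         T        F
T  T  F  T  |        F          F          F                T                    F              F         F        F
T  T  F  F  |        T          F          F                T                    F              T         T        F
T  F  T  T  |        T          T          T                F                    T              F         T        F
T  F  T  F  |        T          T          T                F                    T              T         T        F
T  F  F  T  |        F          T          T                F                    T              F         F        F
T  F  F  F  |        T          T          T                F                    T              T         T        F
F  T  T  T  |        T          F          T                F                    T              F         T        F
F  T  T  F  |        T          F          T                F                    T              T         T        F
F  T  F  T  |        F          F          T                F                    T              F         F        F
F  T  F  F  |        T          F          T                F                    T              T         T        F
F  F  T  T  |        T          T          F                T                    F              F         T        F
F  F  T  F  |        T          T          F                T                    F              T         T        F
F  F  F  T  |        F          T          F                T                    F              F         F        F
F  F  F  F  |        T          T          F                T                    F              T         T        F
Every row is F, so the formula is a contradiction.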